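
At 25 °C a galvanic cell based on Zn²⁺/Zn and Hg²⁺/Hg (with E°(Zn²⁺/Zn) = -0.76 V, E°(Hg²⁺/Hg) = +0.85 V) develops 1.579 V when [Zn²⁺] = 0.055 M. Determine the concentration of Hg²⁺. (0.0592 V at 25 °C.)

0.0049 M

From the Nernst equation, log Q = n(E° − E)/0.0592 = 2(1.61 − 1.579)/0.0592 = 1.047, so Q = 11.2.
With Q = [Zn²⁺]/[Hg²⁺] and the known concentrations, [Hg²⁺] in the denominator gives [Hg²⁺] = 0.0049 M.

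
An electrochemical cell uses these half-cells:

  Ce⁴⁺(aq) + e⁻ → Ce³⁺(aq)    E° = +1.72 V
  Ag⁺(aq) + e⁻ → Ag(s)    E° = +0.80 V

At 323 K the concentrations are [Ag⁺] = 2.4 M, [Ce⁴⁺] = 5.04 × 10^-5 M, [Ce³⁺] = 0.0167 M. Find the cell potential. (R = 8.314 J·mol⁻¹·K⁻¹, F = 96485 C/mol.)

0.734 V

The Ce⁴⁺/Ce³⁺ couple has the higher reduction potential and acts as the cathode, so E°_cell = +1.72 − (+0.80) = 0.92 V.
Balancing electrons gives n = 1; the reaction quotient is Q = [Ag⁺]·[Ce³⁺]/[Ce⁴⁺] = 795.
E = E° − (RT/nF) ln Q = 0.92 − (8.314×323)/(1×96485) × (6.679) = 0.920 − 0.186 = 0.734 V.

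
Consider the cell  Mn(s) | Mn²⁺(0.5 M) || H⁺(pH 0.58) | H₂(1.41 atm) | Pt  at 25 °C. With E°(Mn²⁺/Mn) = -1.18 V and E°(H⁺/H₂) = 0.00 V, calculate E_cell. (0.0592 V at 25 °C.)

The hydrogen couple is the cathode, so E°_cell = 1.18 V; n = 2.
[H⁺] = 10^(−0.58) = 0.26 M, and Q = [Mn²⁺]·P(H₂) / [H⁺]^2 = 10.2.
E = E° − (0.0592/2) log Q = 1.18 − (0.0592/2)(1.008) = 1.150 V.

1.15 V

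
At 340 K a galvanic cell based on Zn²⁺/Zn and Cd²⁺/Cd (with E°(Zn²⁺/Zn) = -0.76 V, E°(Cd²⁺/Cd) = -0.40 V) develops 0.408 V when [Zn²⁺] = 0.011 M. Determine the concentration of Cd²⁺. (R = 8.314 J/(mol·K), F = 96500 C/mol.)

From the Nernst equation, ln Q = nF(E° − E)/RT = 2×96500×(0.36 − 0.408)/(8.314×340) = -3.277, so Q = 0.0377.
With Q = [Zn²⁺]/[Cd²⁺] and the known concentrations, [Cd²⁺] in the denominator gives [Cd²⁺] = 0.29 M.

0.29 M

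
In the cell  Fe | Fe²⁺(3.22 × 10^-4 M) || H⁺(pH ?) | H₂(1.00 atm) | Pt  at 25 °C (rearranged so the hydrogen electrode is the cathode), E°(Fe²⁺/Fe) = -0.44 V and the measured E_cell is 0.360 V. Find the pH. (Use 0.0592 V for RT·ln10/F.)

pH = 3.10

E°_cell = 0.44 V and n = 2.
log Q = n(E° − E)/0.0592 = 2×(0.44 − 0.360)/0.0592 = 2.703.
With Q = [Fe²⁺]·P(H₂) / [H⁺]^2, solving for [H⁺] gives log[H⁺] = -3.097, so pH = 3.10.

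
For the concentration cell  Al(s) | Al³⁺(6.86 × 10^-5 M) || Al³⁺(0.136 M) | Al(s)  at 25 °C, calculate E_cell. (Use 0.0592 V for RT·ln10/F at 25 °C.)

Both half-cells are Al³⁺/Al, so E°_cell = 0. The concentrated side is the cathode; the cell reaction moves Al³⁺ from high to low concentration with n = 3.
Q = [Al³⁺]_dilute/[Al³⁺]_conc = 6.86 × 10^-5/0.136 = 5.04 × 10^-4.
E = 0 − (0.0592/3) log Q = −(0.0592/3)(-3.297) = 0.0651 V.

0.065 V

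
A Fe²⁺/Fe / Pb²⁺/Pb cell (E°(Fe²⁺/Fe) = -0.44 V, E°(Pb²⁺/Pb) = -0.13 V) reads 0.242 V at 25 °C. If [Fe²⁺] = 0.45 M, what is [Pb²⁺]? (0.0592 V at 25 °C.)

From the Nernst equation, log Q = n(E° − E)/0.0592 = 2(0.31 − 0.242)/0.0592 = 2.297, so Q = 198.
With Q = [Fe²⁺]/[Pb²⁺] and the known concentrations, [Pb²⁺] in the denominator gives [Pb²⁺] = 0.0023 M.

0.0023 M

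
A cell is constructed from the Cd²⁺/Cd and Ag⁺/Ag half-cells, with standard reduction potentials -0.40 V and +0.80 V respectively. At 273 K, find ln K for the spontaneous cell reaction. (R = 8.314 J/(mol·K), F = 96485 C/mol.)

E°_cell = +0.80 − (-0.40) = 1.20 V, with n = 2 electrons transferred.
At equilibrium E = 0, so the Nernst equation gives ln K = nFE°/RT = (2)(96485)(1.20)/((8.314)(273)) = 102.02.

ln K = 102.0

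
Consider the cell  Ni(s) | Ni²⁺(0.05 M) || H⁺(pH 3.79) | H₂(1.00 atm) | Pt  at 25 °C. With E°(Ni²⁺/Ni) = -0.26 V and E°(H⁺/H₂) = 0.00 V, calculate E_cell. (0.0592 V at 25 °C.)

The hydrogen couple is the cathode, so E°_cell = 0.26 V; n = 2.
[H⁺] = 10^(−3.79) = 1.6 × 10^-4 M, and Q = [Ni²⁺]·P(H₂) / [H⁺]^2 = 1.9 × 10^6.
E = E° − (0.0592/2) log Q = 0.26 − (0.0592/2)(6.279) = 0.074 V.

0.074 V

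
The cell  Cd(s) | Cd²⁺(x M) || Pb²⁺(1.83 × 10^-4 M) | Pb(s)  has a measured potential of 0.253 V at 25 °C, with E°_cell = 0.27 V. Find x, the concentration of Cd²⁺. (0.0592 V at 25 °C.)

From the Nernst equation, log Q = n(E° − E)/0.0592 = 2(0.27 − 0.253)/0.0592 = 0.574, so Q = 3.75.
With Q = [Cd²⁺]/[Pb²⁺] and the known concentrations, [Cd²⁺] in the numerator gives [Cd²⁺] = 6.9 × 10^-4 M.

6.9 × 10^-4 M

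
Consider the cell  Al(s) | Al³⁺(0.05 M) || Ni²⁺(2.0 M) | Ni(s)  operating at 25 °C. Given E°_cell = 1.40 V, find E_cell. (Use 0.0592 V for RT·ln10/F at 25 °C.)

Balancing electrons gives n = 6; the reaction quotient is Q = [Al³⁺]^2/[Ni²⁺]^3 = 3.13 × 10^-4.
At 25 °C, E = E° − (0.0592/n) log Q = 1.40 − (0.0592/6)(-3.505) = 1.400 + 0.035 = 1.435 V.

1.43 V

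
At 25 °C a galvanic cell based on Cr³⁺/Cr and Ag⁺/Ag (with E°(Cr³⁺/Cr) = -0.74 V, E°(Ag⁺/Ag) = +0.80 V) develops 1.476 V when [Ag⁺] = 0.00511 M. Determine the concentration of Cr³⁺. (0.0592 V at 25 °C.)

2.3 × 10^-4 M

From the Nernst equation, log Q = n(E° − E)/0.0592 = 3(1.54 − 1.476)/0.0592 = 3.243, so Q = 1750.
With Q = [Cr³⁺]/[Ag⁺]^3 and the known concentrations, [Cr³⁺] in the numerator gives [Cr³⁺] = 2.3 × 10^-4 M.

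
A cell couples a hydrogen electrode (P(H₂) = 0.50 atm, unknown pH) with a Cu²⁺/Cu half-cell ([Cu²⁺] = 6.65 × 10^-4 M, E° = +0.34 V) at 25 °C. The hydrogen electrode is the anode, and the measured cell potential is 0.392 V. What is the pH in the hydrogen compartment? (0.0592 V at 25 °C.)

pH = 2.62

E°_cell = 0.34 V and n = 2.
log Q = n(E° − E)/0.0592 = 2×(0.34 − 0.392)/0.0592 = -1.757.
With Q = [H⁺]^2 / ([Cu²⁺]·P(H₂)), solving for [H⁺] gives log[H⁺] = -2.617, so pH = 2.62.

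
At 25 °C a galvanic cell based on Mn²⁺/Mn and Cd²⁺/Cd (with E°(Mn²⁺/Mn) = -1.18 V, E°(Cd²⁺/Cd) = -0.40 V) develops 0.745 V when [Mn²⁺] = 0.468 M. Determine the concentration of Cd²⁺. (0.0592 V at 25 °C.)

From the Nernst equation, log Q = n(E° − E)/0.0592 = 2(0.78 − 0.745)/0.0592 = 1.182, so Q = 15.2.
With Q = [Mn²⁺]/[Cd²⁺] and the known concentrations, [Cd²⁺] in the denominator gives [Cd²⁺] = 0.031 M.

0.031 M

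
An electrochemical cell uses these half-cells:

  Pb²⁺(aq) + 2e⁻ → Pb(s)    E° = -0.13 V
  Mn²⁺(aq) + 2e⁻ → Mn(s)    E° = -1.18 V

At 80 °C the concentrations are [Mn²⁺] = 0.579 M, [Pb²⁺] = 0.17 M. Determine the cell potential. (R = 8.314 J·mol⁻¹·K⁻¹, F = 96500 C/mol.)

1.03 V

The Pb²⁺/Pb couple has the higher reduction potential and acts as the cathode, so E°_cell = -0.13 − (-1.18) = 1.05 V.
Balancing electrons gives n = 2; the reaction quotient is Q = [Mn²⁺]/[Pb²⁺] = 3.41.
E = E° − (RT/nF) ln Q = 1.05 − (8.314×353)/(2×96500) × (1.226) = 1.050 − 0.019 = 1.031 V.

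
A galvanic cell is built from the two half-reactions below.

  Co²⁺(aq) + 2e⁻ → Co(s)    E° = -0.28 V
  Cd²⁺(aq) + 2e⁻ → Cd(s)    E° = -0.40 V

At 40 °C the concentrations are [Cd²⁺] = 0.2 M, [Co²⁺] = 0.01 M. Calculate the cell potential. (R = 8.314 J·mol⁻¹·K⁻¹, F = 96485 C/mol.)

0.080 V

The Co²⁺/Co couple has the higher reduction potential and acts as the cathode, so E°_cell = -0.28 − (-0.40) = 0.12 V.
Balancing electrons gives n = 2; the reaction quotient is Q = [Cd²⁺]/[Co²⁺] = 20.0.
E = E° − (RT/nF) ln Q = 0.12 − (8.314×313)/(2×96485) × (2.996) = 0.120 − 0.040 = 0.080 V.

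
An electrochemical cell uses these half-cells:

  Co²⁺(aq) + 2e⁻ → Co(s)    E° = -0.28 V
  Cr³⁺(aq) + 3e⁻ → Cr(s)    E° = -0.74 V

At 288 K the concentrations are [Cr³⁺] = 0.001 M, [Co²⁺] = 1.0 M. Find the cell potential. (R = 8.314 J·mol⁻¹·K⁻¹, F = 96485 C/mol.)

0.517 V

The Co²⁺/Co couple has the higher reduction potential and acts as the cathode, so E°_cell = -0.28 − (-0.74) = 0.46 V.
Balancing electrons gives n = 6; the reaction quotient is Q = [Cr³⁺]^2/[Co²⁺]^3 = 1 × 10^-6.
E = E° − (RT/nF) ln Q = 0.46 − (8.314×288)/(6×96485) × (-13.816) = 0.460 + 0.057 = 0.517 V.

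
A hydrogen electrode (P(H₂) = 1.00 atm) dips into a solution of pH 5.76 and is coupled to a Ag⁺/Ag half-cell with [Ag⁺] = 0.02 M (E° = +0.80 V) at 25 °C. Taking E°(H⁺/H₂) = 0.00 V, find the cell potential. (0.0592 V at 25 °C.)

1.04 V

The Ag⁺/Ag couple is the cathode, so E°_cell = 0.80 V; n = 2.
[H⁺] = 10^(−5.76) = 1.7 × 10^-6 M, and Q = [H⁺]^2 / ([Ag⁺]^2·P(H₂)) = 7.55 × 10^-9.
E = E° − (0.0592/2) log Q = 0.80 − (0.0592/2)(-8.122) = 1.040 V.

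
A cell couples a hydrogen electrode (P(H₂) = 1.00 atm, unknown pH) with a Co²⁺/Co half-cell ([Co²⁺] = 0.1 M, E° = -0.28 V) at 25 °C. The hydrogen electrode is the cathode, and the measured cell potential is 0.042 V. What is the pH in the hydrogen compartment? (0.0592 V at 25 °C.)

pH = 4.52

E°_cell = 0.28 V and n = 2.
log Q = n(E° − E)/0.0592 = 2×(0.28 − 0.042)/0.0592 = 8.041.
With Q = [Co²⁺]·P(H₂) / [H⁺]^2, solving for [H⁺] gives log[H⁺] = -4.520, so pH = 4.52.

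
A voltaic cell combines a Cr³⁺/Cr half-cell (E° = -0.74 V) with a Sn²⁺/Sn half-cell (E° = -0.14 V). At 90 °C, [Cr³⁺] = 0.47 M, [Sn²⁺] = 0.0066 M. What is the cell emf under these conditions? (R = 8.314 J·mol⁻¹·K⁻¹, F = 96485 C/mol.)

0.529 V

The Sn²⁺/Sn couple has the higher reduction potential and acts as the cathode, so E°_cell = -0.14 − (-0.74) = 0.60 V.
Balancing electrons gives n = 6; the reaction quotient is Q = [Cr³⁺]^2/[Sn²⁺]^3 = 7.68 × 10^5.
E = E° − (RT/nF) ln Q = 0.60 − (8.314×363)/(6×96485) × (13.552) = 0.600 − 0.071 = 0.529 V.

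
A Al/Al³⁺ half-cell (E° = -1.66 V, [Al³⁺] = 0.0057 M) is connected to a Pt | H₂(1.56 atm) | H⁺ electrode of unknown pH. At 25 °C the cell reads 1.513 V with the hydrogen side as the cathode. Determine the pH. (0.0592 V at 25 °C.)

pH = 3.13

E°_cell = 1.66 V and n = 6.
log Q = n(E° − E)/0.0592 = 6×(1.66 − 1.513)/0.0592 = 14.899.
With Q = [Al³⁺]^2·P(H₂)^3 / [H⁺]^6, solving for [H⁺] gives log[H⁺] = -3.135, so pH = 3.13.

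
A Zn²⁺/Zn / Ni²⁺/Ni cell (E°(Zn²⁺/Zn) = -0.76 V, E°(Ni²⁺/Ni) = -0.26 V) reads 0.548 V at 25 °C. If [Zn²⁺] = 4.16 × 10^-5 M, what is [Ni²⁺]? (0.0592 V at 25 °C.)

From the Nernst equation, log Q = n(E° − E)/0.0592 = 2(0.50 − 0.548)/0.0592 = -1.622, so Q = 0.0239.
With Q = [Zn²⁺]/[Ni²⁺] and the known concentrations, [Ni²⁺] in the denominator gives [Ni²⁺] = 0.0017 M.

0.0017 M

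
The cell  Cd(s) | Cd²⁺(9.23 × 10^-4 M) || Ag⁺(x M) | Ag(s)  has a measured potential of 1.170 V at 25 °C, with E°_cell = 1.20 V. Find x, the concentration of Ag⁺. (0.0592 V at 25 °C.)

0.0095 M

From the Nernst equation, log Q = n(E° − E)/0.0592 = 2(1.20 − 1.170)/0.0592 = 1.014, so Q = 10.3.
With Q = [Cd²⁺]/[Ag⁺]^2 and the known concentrations, [Ag⁺]^2 in the denominator gives [Ag⁺] = 0.0095 M.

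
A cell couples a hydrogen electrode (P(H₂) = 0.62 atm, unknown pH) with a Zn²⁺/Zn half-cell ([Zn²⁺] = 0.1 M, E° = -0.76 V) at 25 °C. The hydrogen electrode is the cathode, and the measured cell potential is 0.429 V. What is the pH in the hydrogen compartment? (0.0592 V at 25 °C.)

E°_cell = 0.76 V and n = 2.
log Q = n(E° − E)/0.0592 = 2×(0.76 − 0.429)/0.0592 = 11.182.
With Q = [Zn²⁺]·P(H₂) / [H⁺]^2, solving for [H⁺] gives log[H⁺] = -6.195, so pH = 6.20.

pH = 6.20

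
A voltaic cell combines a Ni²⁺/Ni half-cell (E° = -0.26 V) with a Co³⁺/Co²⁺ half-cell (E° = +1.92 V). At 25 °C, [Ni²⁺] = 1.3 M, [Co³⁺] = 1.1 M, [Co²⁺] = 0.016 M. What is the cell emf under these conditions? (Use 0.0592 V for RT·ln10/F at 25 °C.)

2.29 V

The Co³⁺/Co²⁺ couple has the higher reduction potential and acts as the cathode, so E°_cell = +1.92 − (-0.26) = 2.18 V.
Balancing electrons gives n = 2; the reaction quotient is Q = [Ni²⁺]·[Co²⁺]^2/[Co³⁺]^2 = 2.75 × 10^-4.
At 25 °C, E = E° − (0.0592/n) log Q = 2.18 − (0.0592/2)(-3.561) = 2.180 + 0.105 = 2.285 V.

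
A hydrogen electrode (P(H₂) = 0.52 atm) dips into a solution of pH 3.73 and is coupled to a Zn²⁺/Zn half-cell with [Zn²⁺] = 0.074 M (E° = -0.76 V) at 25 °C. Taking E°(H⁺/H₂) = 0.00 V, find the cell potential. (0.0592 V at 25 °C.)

The hydrogen couple is the cathode, so E°_cell = 0.76 V; n = 2.
[H⁺] = 10^(−3.73) = 1.9 × 10^-4 M, and Q = [Zn²⁺]·P(H₂) / [H⁺]^2 = 1.11 × 10^6.
E = E° − (0.0592/2) log Q = 0.76 − (0.0592/2)(6.045) = 0.581 V.

0.58 V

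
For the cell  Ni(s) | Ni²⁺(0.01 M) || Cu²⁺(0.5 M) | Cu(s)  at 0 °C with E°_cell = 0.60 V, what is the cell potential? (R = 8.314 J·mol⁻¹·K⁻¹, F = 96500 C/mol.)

0.646 V

Balancing electrons gives n = 2; the reaction quotient is Q = [Ni²⁺]/[Cu²⁺] = 0.0200.
E = E° − (RT/nF) ln Q = 0.60 − (8.314×273)/(2×96500) × (-3.912) = 0.600 + 0.046 = 0.646 V.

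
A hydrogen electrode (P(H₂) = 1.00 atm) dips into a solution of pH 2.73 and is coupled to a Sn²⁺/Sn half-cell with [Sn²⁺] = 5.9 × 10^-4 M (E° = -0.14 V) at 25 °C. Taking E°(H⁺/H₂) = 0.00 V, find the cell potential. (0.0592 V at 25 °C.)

The hydrogen couple is the cathode, so E°_cell = 0.14 V; n = 2.
[H⁺] = 10^(−2.73) = 0.0019 M, and Q = [Sn²⁺]·P(H₂) / [H⁺]^2 = 170.
E = E° − (0.0592/2) log Q = 0.14 − (0.0592/2)(2.231) = 0.074 V.

0.074 V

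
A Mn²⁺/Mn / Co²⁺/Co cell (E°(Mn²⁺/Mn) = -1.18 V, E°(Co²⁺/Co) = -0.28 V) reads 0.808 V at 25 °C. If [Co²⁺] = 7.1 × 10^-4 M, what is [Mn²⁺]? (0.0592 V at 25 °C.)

0.91 M

From the Nernst equation, log Q = n(E° − E)/0.0592 = 2(0.90 − 0.808)/0.0592 = 3.108, so Q = 1280.
With Q = [Mn²⁺]/[Co²⁺] and the known concentrations, [Mn²⁺] in the numerator gives [Mn²⁺] = 0.91 M.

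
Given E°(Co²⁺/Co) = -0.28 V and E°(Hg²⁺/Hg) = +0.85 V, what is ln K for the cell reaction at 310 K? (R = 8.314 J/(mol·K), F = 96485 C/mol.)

E°_cell = +0.85 − (-0.28) = 1.13 V, with n = 2 electrons transferred.
At equilibrium E = 0, so the Nernst equation gives ln K = nFE°/RT = (2)(96485)(1.13)/((8.314)(310)) = 84.61.

ln K = 84.6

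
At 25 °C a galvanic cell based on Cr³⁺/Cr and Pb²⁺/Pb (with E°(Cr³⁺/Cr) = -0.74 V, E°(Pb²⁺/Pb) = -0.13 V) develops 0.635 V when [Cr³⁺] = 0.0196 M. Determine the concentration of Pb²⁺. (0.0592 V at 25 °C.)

From the Nernst equation, log Q = n(E° − E)/0.0592 = 6(0.61 − 0.635)/0.0592 = -2.534, so Q = 0.00293.
With Q = [Cr³⁺]^2/[Pb²⁺]^3 and the known concentrations, [Pb²⁺]^3 in the denominator gives [Pb²⁺] = 0.51 M.

0.51 M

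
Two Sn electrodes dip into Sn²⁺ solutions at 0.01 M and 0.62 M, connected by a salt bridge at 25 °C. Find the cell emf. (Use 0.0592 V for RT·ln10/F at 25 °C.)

0.053 V

Both half-cells are Sn²⁺/Sn, so E°_cell = 0. The concentrated side is the cathode; the cell reaction moves Sn²⁺ from high to low concentration with n = 2.
Q = [Sn²⁺]_dilute/[Sn²⁺]_conc = 0.01/0.62 = 0.0161.
E = 0 − (0.0592/2) log Q = −(0.0592/2)(-1.792) = 0.0530 V.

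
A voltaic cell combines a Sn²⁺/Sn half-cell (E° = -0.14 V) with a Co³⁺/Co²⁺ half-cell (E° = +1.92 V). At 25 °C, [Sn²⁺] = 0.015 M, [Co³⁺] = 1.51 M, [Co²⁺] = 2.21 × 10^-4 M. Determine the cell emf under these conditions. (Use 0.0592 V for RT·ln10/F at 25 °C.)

The Co³⁺/Co²⁺ couple has the higher reduction potential and acts as the cathode, so E°_cell = +1.92 − (-0.14) = 2.06 V.
Balancing electrons gives n = 2; the reaction quotient is Q = [Sn²⁺]·[Co²⁺]^2/[Co³⁺]^2 = 3.21 × 10^-10.
At 25 °C, E = E° − (0.0592/n) log Q = 2.06 − (0.0592/2)(-9.493) = 2.060 + 0.281 = 2.341 V.

2.34 V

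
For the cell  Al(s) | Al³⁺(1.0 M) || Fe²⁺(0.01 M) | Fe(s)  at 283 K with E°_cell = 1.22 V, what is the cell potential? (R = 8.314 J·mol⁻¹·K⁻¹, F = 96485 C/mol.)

Balancing electrons gives n = 6; the reaction quotient is Q = [Al³⁺]^2/[Fe²⁺]^3 = 1 × 10^6.
E = E° − (RT/nF) ln Q = 1.22 − (8.314×283)/(6×96485) × (13.816) = 1.220 − 0.056 = 1.164 V.

1.16 V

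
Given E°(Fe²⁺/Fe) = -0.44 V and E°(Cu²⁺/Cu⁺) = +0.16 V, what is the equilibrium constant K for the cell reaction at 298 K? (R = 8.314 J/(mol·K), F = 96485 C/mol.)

2 × 10^20

E°_cell = +0.16 − (-0.44) = 0.60 V, with n = 2 electrons transferred.
At equilibrium E = 0, so the Nernst equation gives ln K = nFE°/RT = (2)(96485)(0.60)/((8.314)(298)) = 46.73.
K = e^46.73 = 2 × 10^20.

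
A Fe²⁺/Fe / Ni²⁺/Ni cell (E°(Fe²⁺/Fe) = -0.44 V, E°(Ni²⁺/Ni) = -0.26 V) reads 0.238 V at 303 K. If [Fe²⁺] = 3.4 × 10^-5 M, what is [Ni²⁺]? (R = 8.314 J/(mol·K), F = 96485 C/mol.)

From the Nernst equation, ln Q = nF(E° − E)/RT = 2×96485×(0.18 − 0.238)/(8.314×303) = -4.443, so Q = 0.0118.
With Q = [Fe²⁺]/[Ni²⁺] and the known concentrations, [Ni²⁺] in the denominator gives [Ni²⁺] = 0.0029 M.

0.0029 M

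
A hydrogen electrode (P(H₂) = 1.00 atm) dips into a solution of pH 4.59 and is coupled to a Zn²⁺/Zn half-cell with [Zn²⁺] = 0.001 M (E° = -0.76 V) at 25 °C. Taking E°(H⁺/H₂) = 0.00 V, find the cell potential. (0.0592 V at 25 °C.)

0.58 V

The hydrogen couple is the cathode, so E°_cell = 0.76 V; n = 2.
[H⁺] = 10^(−4.59) = 2.6 × 10^-5 M, and Q = [Zn²⁺]·P(H₂) / [H⁺]^2 = 1.51 × 10^6.
E = E° − (0.0592/2) log Q = 0.76 − (0.0592/2)(6.180) = 0.577 V.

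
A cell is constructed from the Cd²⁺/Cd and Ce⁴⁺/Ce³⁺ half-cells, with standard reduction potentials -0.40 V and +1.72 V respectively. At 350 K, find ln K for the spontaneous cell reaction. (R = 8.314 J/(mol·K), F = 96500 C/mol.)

ln K = 140.6

E°_cell = +1.72 − (-0.40) = 2.12 V, with n = 2 electrons transferred.
At equilibrium E = 0, so the Nernst equation gives ln K = nFE°/RT = (2)(96500)(2.12)/((8.314)(350)) = 140.61.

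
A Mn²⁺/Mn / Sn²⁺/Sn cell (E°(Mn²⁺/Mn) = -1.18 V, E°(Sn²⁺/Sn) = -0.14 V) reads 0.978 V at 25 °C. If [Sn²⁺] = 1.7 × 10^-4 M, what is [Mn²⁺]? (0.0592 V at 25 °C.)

From the Nernst equation, log Q = n(E° − E)/0.0592 = 2(1.04 − 0.978)/0.0592 = 2.095, so Q = 124.
With Q = [Mn²⁺]/[Sn²⁺] and the known concentrations, [Mn²⁺] in the numerator gives [Mn²⁺] = 0.021 M.

0.021 M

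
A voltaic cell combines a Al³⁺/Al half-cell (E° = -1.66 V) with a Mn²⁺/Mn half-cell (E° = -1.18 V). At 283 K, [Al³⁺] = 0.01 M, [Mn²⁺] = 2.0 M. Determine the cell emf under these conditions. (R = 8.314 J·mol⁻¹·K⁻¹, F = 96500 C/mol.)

The Mn²⁺/Mn couple has the higher reduction potential and acts as the cathode, so E°_cell = -1.18 − (-1.66) = 0.48 V.
Balancing electrons gives n = 6; the reaction quotient is Q = [Al³⁺]^2/[Mn²⁺]^3 = 1.25 × 10^-5.
E = E° − (RT/nF) ln Q = 0.48 − (8.314×283)/(6×96500) × (-11.290) = 0.480 + 0.046 = 0.526 V.

0.526 V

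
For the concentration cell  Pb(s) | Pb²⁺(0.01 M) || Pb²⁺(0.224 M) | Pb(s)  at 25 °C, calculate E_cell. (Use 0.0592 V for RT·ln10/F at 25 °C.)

0.040 V

Both half-cells are Pb²⁺/Pb, so E°_cell = 0. The concentrated side is the cathode; the cell reaction moves Pb²⁺ from high to low concentration with n = 2.
Q = [Pb²⁺]_dilute/[Pb²⁺]_conc = 0.01/0.224 = 0.0446.
E = 0 − (0.0592/2) log Q = −(0.0592/2)(-1.350) = 0.0400 V.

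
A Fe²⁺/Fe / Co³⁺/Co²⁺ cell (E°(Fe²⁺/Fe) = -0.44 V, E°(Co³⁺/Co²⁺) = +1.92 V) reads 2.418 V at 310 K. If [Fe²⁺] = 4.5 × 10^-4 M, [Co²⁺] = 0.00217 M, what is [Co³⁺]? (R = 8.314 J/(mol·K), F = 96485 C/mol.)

From the Nernst equation, ln Q = nF(E° − E)/RT = 2×96485×(2.36 − 2.418)/(8.314×310) = -4.343, so Q = 0.0130.
With Q = [Fe²⁺]·[Co²⁺]^2/[Co³⁺]^2 and the known concentrations, [Co³⁺]^2 in the denominator gives [Co³⁺] = 4 × 10^-4 M.

4 × 10^-4 M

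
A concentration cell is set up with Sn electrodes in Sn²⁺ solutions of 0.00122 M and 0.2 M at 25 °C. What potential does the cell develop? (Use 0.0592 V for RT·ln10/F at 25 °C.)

Both half-cells are Sn²⁺/Sn, so E°_cell = 0. The concentrated side is the cathode; the cell reaction moves Sn²⁺ from high to low concentration with n = 2.
Q = [Sn²⁺]_dilute/[Sn²⁺]_conc = 0.00122/0.2 = 0.00610.
E = 0 − (0.0592/2) log Q = −(0.0592/2)(-2.215) = 0.0656 V.

0.066 V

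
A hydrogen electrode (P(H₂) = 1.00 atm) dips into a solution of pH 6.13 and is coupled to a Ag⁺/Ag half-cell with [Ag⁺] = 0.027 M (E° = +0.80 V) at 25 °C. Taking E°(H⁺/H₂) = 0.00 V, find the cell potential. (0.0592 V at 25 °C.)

1.07 V

The Ag⁺/Ag couple is the cathode, so E°_cell = 0.80 V; n = 2.
[H⁺] = 10^(−6.13) = 7.4 × 10^-7 M, and Q = [H⁺]^2 / ([Ag⁺]^2·P(H₂)) = 7.54 × 10^-10.
E = E° − (0.0592/2) log Q = 0.80 − (0.0592/2)(-9.123) = 1.070 V.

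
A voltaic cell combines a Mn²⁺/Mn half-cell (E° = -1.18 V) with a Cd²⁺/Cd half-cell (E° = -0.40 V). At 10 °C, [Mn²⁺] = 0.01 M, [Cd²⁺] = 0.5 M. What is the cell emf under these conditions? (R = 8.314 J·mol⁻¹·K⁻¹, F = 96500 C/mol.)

0.828 V

The Cd²⁺/Cd couple has the higher reduction potential and acts as the cathode, so E°_cell = -0.40 − (-1.18) = 0.78 V.
Balancing electrons gives n = 2; the reaction quotient is Q = [Mn²⁺]/[Cd²⁺] = 0.0200.
E = E° − (RT/nF) ln Q = 0.78 − (8.314×283)/(2×96500) × (-3.912) = 0.780 + 0.048 = 0.828 V.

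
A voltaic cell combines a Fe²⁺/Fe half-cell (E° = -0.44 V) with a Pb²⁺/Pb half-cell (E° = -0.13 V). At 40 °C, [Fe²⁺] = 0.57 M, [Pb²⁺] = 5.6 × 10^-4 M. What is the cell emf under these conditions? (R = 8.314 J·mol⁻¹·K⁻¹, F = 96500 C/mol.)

The Pb²⁺/Pb couple has the higher reduction potential and acts as the cathode, so E°_cell = -0.13 − (-0.44) = 0.31 V.
Balancing electrons gives n = 2; the reaction quotient is Q = [Fe²⁺]/[Pb²⁺] = 1020.
E = E° − (RT/nF) ln Q = 0.31 − (8.314×313)/(2×96500) × (6.925) = 0.310 − 0.093 = 0.217 V.

0.217 V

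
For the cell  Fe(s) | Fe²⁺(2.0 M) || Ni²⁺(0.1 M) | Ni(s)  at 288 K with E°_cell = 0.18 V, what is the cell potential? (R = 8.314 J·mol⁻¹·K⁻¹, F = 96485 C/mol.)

Balancing electrons gives n = 2; the reaction quotient is Q = [Fe²⁺]/[Ni²⁺] = 20.0.
E = E° − (RT/nF) ln Q = 0.18 − (8.314×288)/(2×96485) × (2.996) = 0.180 − 0.037 = 0.143 V.

0.143 V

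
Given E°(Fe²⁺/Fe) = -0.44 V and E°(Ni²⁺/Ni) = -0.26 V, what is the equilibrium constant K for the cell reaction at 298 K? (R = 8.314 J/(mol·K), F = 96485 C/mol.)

1.2 × 10^6

E°_cell = -0.26 − (-0.44) = 0.18 V, with n = 2 electrons transferred.
At equilibrium E = 0, so the Nernst equation gives ln K = nFE°/RT = (2)(96485)(0.18)/((8.314)(298)) = 14.02.
K = e^14.02 = 1.2 × 10^6.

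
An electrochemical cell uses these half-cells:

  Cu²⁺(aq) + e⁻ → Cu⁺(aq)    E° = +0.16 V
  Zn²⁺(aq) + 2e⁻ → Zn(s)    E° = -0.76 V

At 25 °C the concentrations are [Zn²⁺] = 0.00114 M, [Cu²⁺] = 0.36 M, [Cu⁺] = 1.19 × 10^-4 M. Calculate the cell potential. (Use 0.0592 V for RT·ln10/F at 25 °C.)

The Cu²⁺/Cu⁺ couple has the higher reduction potential and acts as the cathode, so E°_cell = +0.16 − (-0.76) = 0.92 V.
Balancing electrons gives n = 2; the reaction quotient is Q = [Zn²⁺]·[Cu⁺]^2/[Cu²⁺]^2 = 1.25 × 10^-10.
At 25 °C, E = E° − (0.0592/n) log Q = 0.92 − (0.0592/2)(-9.905) = 0.920 + 0.293 = 1.213 V.

1.21 V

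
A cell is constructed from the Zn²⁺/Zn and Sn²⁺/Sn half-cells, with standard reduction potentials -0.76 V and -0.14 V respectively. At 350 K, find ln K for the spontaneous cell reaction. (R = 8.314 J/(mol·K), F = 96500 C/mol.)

ln K = 41.1

E°_cell = -0.14 − (-0.76) = 0.62 V, with n = 2 electrons transferred.
At equilibrium E = 0, so the Nernst equation gives ln K = nFE°/RT = (2)(96500)(0.62)/((8.314)(350)) = 41.12.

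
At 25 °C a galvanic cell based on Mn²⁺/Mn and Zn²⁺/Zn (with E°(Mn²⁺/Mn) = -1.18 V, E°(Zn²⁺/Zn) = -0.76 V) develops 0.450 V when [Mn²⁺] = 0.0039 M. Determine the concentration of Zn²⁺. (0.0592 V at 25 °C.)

From the Nernst equation, log Q = n(E° − E)/0.0592 = 2(0.42 − 0.450)/0.0592 = -1.014, so Q = 0.0969.
With Q = [Mn²⁺]/[Zn²⁺] and the known concentrations, [Zn²⁺] in the denominator gives [Zn²⁺] = 0.04 M.

0.04 M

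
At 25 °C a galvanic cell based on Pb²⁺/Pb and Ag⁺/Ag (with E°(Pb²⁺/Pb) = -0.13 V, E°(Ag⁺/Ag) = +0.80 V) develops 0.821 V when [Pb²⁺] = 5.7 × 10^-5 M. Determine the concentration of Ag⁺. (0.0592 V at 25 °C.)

From the Nernst equation, log Q = n(E° − E)/0.0592 = 2(0.93 − 0.821)/0.0592 = 3.682, so Q = 4810.
With Q = [Pb²⁺]/[Ag⁺]^2 and the known concentrations, [Ag⁺]^2 in the denominator gives [Ag⁺] = 1.1 × 10^-4 M.

1.1 × 10^-4 M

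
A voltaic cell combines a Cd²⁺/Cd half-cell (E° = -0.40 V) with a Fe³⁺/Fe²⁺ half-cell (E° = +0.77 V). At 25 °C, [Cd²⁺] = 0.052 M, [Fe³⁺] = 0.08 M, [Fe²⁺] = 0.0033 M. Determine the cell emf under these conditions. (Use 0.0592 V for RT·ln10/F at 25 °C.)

1.29 V

The Fe³⁺/Fe²⁺ couple has the higher reduction potential and acts as the cathode, so E°_cell = +0.77 − (-0.40) = 1.17 V.
Balancing electrons gives n = 2; the reaction quotient is Q = [Cd²⁺]·[Fe²⁺]^2/[Fe³⁺]^2 = 8.85 × 10^-5.
At 25 °C, E = E° − (0.0592/n) log Q = 1.17 − (0.0592/2)(-4.053) = 1.170 + 0.120 = 1.290 V.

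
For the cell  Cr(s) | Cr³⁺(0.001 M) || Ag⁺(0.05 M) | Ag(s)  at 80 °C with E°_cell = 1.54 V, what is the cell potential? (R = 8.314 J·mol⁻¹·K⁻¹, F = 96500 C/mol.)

Balancing electrons gives n = 3; the reaction quotient is Q = [Cr³⁺]/[Ag⁺]^3 = 8.00.
E = E° − (RT/nF) ln Q = 1.54 − (8.314×353)/(3×96500) × (2.079) = 1.540 − 0.021 = 1.519 V.

1.52 V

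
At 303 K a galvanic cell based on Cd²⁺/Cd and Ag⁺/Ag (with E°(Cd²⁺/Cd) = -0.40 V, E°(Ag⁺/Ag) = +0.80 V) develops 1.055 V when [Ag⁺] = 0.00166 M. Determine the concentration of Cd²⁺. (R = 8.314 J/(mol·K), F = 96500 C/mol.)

0.18 M

From the Nernst equation, ln Q = nF(E° − E)/RT = 2×96500×(1.20 − 1.055)/(8.314×303) = 11.109, so Q = 6.68 × 10^4.
With Q = [Cd²⁺]/[Ag⁺]^2 and the known concentrations, [Cd²⁺] in the numerator gives [Cd²⁺] = 0.18 M.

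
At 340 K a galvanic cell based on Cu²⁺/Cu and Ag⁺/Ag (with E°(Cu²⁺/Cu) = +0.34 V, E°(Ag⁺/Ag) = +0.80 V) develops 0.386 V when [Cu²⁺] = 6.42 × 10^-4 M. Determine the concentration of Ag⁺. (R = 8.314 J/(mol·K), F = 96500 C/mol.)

0.002 M

From the Nernst equation, ln Q = nF(E° − E)/RT = 2×96500×(0.46 − 0.386)/(8.314×340) = 5.052, so Q = 156.
With Q = [Cu²⁺]/[Ag⁺]^2 and the known concentrations, [Ag⁺]^2 in the denominator gives [Ag⁺] = 0.002 M.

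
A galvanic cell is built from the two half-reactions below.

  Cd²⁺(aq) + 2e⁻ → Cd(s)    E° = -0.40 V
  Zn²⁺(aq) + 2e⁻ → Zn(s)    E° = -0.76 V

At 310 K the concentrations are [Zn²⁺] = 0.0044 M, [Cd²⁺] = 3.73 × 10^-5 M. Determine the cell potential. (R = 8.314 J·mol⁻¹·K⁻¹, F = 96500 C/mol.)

The Cd²⁺/Cd couple has the higher reduction potential and acts as the cathode, so E°_cell = -0.40 − (-0.76) = 0.36 V.
Balancing electrons gives n = 2; the reaction quotient is Q = [Zn²⁺]/[Cd²⁺] = 118.
E = E° − (RT/nF) ln Q = 0.36 − (8.314×310)/(2×96500) × (4.770) = 0.360 − 0.064 = 0.296 V.

0.296 V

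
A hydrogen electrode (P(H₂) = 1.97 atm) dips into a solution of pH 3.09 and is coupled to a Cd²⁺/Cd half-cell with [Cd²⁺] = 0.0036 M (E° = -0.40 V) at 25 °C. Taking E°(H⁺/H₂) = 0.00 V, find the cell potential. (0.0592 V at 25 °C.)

0.28 V

The hydrogen couple is the cathode, so E°_cell = 0.40 V; n = 2.
[H⁺] = 10^(−3.09) = 8.1 × 10^-4 M, and Q = [Cd²⁺]·P(H₂) / [H⁺]^2 = 1.07 × 10^4.
E = E° − (0.0592/2) log Q = 0.40 − (0.0592/2)(4.031) = 0.281 V.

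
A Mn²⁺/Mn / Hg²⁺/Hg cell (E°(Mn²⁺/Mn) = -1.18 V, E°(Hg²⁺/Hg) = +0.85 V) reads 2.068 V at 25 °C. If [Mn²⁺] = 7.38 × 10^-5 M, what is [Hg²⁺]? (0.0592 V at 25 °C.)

From the Nernst equation, log Q = n(E° − E)/0.0592 = 2(2.03 − 2.068)/0.0592 = -1.284, so Q = 0.0520.
With Q = [Mn²⁺]/[Hg²⁺] and the known concentrations, [Hg²⁺] in the denominator gives [Hg²⁺] = 0.0014 M.

0.0014 M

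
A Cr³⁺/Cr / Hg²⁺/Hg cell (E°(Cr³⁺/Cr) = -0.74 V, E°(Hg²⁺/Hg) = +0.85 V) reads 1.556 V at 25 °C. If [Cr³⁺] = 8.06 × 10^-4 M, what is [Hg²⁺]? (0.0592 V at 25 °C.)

6.2 × 10^-4 M

From the Nernst equation, log Q = n(E° − E)/0.0592 = 6(1.59 − 1.556)/0.0592 = 3.446, so Q = 2790.
With Q = [Cr³⁺]^2/[Hg²⁺]^3 and the known concentrations, [Hg²⁺]^3 in the denominator gives [Hg²⁺] = 6.2 × 10^-4 M.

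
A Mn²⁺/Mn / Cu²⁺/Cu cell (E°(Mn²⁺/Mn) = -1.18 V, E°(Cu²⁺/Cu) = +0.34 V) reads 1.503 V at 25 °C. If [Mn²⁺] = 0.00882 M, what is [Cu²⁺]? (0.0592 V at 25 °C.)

0.0024 M

From the Nernst equation, log Q = n(E° − E)/0.0592 = 2(1.52 − 1.503)/0.0592 = 0.574, so Q = 3.75.
With Q = [Mn²⁺]/[Cu²⁺] and the known concentrations, [Cu²⁺] in the denominator gives [Cu²⁺] = 0.0024 M.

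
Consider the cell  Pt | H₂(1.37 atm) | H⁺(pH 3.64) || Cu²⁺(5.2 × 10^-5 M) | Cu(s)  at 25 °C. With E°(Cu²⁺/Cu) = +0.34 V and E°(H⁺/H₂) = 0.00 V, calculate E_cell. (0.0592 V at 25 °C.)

The Cu²⁺/Cu couple is the cathode, so E°_cell = 0.34 V; n = 2.
[H⁺] = 10^(−3.64) = 2.3 × 10^-4 M, and Q = [H⁺]^2 / ([Cu²⁺]·P(H₂)) = 7.37 × 10^-4.
E = E° − (0.0592/2) log Q = 0.34 − (0.0592/2)(-3.133) = 0.433 V.

0.43 V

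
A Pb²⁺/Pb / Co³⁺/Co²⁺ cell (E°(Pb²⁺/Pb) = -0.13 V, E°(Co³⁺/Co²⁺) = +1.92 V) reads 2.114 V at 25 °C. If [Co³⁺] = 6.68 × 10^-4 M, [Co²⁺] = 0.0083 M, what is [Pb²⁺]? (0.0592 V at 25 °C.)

From the Nernst equation, log Q = n(E° − E)/0.0592 = 2(2.05 − 2.114)/0.0592 = -2.162, so Q = 0.00688.
With Q = [Pb²⁺]·[Co²⁺]^2/[Co³⁺]^2 and the known concentrations, [Pb²⁺] in the numerator gives [Pb²⁺] = 4.5 × 10^-5 M.

4.5 × 10^-5 M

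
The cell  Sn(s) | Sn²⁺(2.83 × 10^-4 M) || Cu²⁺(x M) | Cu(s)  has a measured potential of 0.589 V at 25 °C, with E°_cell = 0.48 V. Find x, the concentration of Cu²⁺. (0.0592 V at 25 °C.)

From the Nernst equation, log Q = n(E° − E)/0.0592 = 2(0.48 − 0.589)/0.0592 = -3.682, so Q = 2.08 × 10^-4.
With Q = [Sn²⁺]/[Cu²⁺] and the known concentrations, [Cu²⁺] in the denominator gives [Cu²⁺] = 1.4 M.

1.4 M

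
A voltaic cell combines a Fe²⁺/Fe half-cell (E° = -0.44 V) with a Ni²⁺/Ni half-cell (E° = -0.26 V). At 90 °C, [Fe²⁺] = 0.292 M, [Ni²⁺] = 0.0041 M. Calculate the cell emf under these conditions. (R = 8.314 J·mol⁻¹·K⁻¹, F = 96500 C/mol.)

The Ni²⁺/Ni couple has the higher reduction potential and acts as the cathode, so E°_cell = -0.26 − (-0.44) = 0.18 V.
Balancing electrons gives n = 2; the reaction quotient is Q = [Fe²⁺]/[Ni²⁺] = 71.2.
E = E° − (RT/nF) ln Q = 0.18 − (8.314×363)/(2×96500) × (4.266) = 0.180 − 0.067 = 0.113 V.

0.113 V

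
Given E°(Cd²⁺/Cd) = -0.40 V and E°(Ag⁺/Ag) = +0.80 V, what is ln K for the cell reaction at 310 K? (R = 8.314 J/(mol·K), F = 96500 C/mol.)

E°_cell = +0.80 − (-0.40) = 1.20 V, with n = 2 electrons transferred.
At equilibrium E = 0, so the Nernst equation gives ln K = nFE°/RT = (2)(96500)(1.20)/((8.314)(310)) = 89.86.

ln K = 89.9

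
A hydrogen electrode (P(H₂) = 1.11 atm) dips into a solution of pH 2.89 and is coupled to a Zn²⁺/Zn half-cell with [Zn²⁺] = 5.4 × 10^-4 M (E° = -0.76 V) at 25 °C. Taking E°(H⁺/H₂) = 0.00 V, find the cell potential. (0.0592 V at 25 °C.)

The hydrogen couple is the cathode, so E°_cell = 0.76 V; n = 2.
[H⁺] = 10^(−2.89) = 0.0013 M, and Q = [Zn²⁺]·P(H₂) / [H⁺]^2 = 361.
E = E° − (0.0592/2) log Q = 0.76 − (0.0592/2)(2.558) = 0.684 V.

0.68 V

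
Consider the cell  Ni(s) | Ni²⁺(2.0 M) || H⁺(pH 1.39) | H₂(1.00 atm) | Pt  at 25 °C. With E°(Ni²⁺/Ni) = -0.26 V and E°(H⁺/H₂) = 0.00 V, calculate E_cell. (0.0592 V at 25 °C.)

0.17 V

The hydrogen couple is the cathode, so E°_cell = 0.26 V; n = 2.
[H⁺] = 10^(−1.39) = 0.041 M, and Q = [Ni²⁺]·P(H₂) / [H⁺]^2 = 1210.
E = E° − (0.0592/2) log Q = 0.26 − (0.0592/2)(3.081) = 0.169 V.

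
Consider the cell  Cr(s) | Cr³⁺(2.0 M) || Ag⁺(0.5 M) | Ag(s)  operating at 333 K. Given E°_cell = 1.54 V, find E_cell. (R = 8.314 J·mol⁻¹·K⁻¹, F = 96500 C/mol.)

Balancing electrons gives n = 3; the reaction quotient is Q = [Cr³⁺]/[Ag⁺]^3 = 16.0.
E = E° − (RT/nF) ln Q = 1.54 − (8.314×333)/(3×96500) × (2.773) = 1.540 − 0.027 = 1.513 V.

1.51 V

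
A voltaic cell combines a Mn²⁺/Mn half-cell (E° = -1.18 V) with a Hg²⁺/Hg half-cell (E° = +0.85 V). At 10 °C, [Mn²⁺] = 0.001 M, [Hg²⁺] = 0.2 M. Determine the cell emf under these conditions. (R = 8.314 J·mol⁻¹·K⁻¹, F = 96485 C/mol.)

2.09 V

The Hg²⁺/Hg couple has the higher reduction potential and acts as the cathode, so E°_cell = +0.85 − (-1.18) = 2.03 V.
Balancing electrons gives n = 2; the reaction quotient is Q = [Mn²⁺]/[Hg²⁺] = 0.00500.
E = E° − (RT/nF) ln Q = 2.03 − (8.314×283)/(2×96485) × (-5.298) = 2.030 + 0.065 = 2.095 V.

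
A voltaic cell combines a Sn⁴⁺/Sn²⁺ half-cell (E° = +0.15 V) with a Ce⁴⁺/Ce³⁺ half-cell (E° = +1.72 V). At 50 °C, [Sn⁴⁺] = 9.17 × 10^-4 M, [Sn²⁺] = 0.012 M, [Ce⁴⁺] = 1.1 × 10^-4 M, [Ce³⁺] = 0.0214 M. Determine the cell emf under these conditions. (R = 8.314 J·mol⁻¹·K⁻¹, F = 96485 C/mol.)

1.46 V

The Ce⁴⁺/Ce³⁺ couple has the higher reduction potential and acts as the cathode, so E°_cell = +1.72 − (+0.15) = 1.57 V.
Balancing electrons gives n = 2; the reaction quotient is Q = [Sn⁴⁺]·[Ce³⁺]^2/([Sn²⁺]·[Ce⁴⁺]^2) = 2890.
E = E° − (RT/nF) ln Q = 1.57 − (8.314×323)/(2×96485) × (7.970) = 1.570 − 0.111 = 1.459 V.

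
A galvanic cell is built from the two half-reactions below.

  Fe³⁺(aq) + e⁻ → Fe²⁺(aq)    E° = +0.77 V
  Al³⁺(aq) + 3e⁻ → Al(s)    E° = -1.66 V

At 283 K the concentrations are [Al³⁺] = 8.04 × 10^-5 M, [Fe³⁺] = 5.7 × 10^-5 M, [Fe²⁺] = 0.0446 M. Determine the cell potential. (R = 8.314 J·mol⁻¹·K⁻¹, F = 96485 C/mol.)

The Fe³⁺/Fe²⁺ couple has the higher reduction potential and acts as the cathode, so E°_cell = +0.77 − (-1.66) = 2.43 V.
Balancing electrons gives n = 3; the reaction quotient is Q = [Al³⁺]·[Fe²⁺]^3/[Fe³⁺]^3 = 3.85 × 10^4.
E = E° − (RT/nF) ln Q = 2.43 − (8.314×283)/(3×96485) × (10.559) = 2.430 − 0.086 = 2.344 V.

2.34 V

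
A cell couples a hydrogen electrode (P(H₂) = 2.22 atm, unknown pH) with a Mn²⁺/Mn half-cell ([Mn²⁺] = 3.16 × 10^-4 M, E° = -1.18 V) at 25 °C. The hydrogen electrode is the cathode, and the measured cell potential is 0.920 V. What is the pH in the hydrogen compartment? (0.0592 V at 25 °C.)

pH = 5.97

E°_cell = 1.18 V and n = 2.
log Q = n(E° − E)/0.0592 = 2×(1.18 − 0.920)/0.0592 = 8.784.
With Q = [Mn²⁺]·P(H₂) / [H⁺]^2, solving for [H⁺] gives log[H⁺] = -5.969, so pH = 5.97.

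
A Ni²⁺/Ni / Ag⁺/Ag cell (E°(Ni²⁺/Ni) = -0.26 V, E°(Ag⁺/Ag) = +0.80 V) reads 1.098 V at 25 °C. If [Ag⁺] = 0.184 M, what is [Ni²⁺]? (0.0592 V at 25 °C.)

From the Nernst equation, log Q = n(E° − E)/0.0592 = 2(1.06 − 1.098)/0.0592 = -1.284, so Q = 0.0520.
With Q = [Ni²⁺]/[Ag⁺]^2 and the known concentrations, [Ni²⁺] in the numerator gives [Ni²⁺] = 0.0018 M.

0.0018 M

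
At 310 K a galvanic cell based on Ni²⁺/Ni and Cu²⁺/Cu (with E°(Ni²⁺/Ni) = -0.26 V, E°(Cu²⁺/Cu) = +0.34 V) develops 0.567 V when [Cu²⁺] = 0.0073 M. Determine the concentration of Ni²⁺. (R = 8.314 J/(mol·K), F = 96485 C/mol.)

0.086 M

From the Nernst equation, ln Q = nF(E° − E)/RT = 2×96485×(0.60 − 0.567)/(8.314×310) = 2.471, so Q = 11.8.
With Q = [Ni²⁺]/[Cu²⁺] and the known concentrations, [Ni²⁺] in the numerator gives [Ni²⁺] = 0.086 M.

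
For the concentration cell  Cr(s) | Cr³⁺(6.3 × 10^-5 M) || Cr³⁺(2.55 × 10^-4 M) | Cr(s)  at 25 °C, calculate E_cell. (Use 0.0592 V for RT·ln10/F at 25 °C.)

Both half-cells are Cr³⁺/Cr, so E°_cell = 0. The concentrated side is the cathode; the cell reaction moves Cr³⁺ from high to low concentration with n = 3.
Q = [Cr³⁺]_dilute/[Cr³⁺]_conc = 6.3 × 10^-5/2.55 × 10^-4 = 0.247.
E = 0 − (0.0592/3) log Q = −(0.0592/3)(-0.607) = 0.0120 V.

0.012 V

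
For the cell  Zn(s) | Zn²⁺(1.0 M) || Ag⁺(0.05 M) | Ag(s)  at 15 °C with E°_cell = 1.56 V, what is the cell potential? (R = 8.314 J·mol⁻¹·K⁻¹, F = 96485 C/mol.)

Balancing electrons gives n = 2; the reaction quotient is Q = [Zn²⁺]/[Ag⁺]^2 = 400.
E = E° − (RT/nF) ln Q = 1.56 − (8.314×288)/(2×96485) × (5.991) = 1.560 − 0.074 = 1.486 V.

1.49 V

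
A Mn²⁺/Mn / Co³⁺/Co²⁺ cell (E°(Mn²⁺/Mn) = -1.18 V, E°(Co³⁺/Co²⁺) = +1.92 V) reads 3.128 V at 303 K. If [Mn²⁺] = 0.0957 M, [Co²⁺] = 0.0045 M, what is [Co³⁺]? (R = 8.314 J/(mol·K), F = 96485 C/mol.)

From the Nernst equation, ln Q = nF(E° − E)/RT = 2×96485×(3.10 − 3.128)/(8.314×303) = -2.145, so Q = 0.117.
With Q = [Mn²⁺]·[Co²⁺]^2/[Co³⁺]^2 and the known concentrations, [Co³⁺]^2 in the denominator gives [Co³⁺] = 0.0041 M.

0.0041 M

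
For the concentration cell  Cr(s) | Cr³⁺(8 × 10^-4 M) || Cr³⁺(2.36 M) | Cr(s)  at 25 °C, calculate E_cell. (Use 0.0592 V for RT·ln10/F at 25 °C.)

0.068 V

Both half-cells are Cr³⁺/Cr, so E°_cell = 0. The concentrated side is the cathode; the cell reaction moves Cr³⁺ from high to low concentration with n = 3.
Q = [Cr³⁺]_dilute/[Cr³⁺]_conc = 8 × 10^-4/2.36 = 3.39 × 10^-4.
E = 0 − (0.0592/3) log Q = −(0.0592/3)(-3.470) = 0.0685 V.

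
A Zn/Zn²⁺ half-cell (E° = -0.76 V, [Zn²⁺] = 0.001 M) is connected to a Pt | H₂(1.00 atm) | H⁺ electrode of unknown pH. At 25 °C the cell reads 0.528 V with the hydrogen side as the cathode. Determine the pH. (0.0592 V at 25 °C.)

E°_cell = 0.76 V and n = 2.
log Q = n(E° − E)/0.0592 = 2×(0.76 − 0.528)/0.0592 = 7.838.
With Q = [Zn²⁺]·P(H₂) / [H⁺]^2, solving for [H⁺] gives log[H⁺] = -5.419, so pH = 5.42.

pH = 5.42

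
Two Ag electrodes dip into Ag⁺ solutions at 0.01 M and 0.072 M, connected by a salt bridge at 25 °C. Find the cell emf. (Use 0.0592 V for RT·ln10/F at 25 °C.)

Both half-cells are Ag⁺/Ag, so E°_cell = 0. The concentrated side is the cathode; the cell reaction moves Ag⁺ from high to low concentration with n = 1.
Q = [Ag⁺]_dilute/[Ag⁺]_conc = 0.01/0.072 = 0.139.
E = 0 − (0.0592/1) log Q = −(0.0592/1)(-0.857) = 0.0507 V.

0.051 V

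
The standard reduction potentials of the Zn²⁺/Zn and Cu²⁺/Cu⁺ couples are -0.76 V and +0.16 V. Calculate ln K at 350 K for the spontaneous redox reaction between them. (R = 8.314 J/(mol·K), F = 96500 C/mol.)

ln K = 61.0

E°_cell = +0.16 − (-0.76) = 0.92 V, with n = 2 electrons transferred.
At equilibrium E = 0, so the Nernst equation gives ln K = nFE°/RT = (2)(96500)(0.92)/((8.314)(350)) = 61.02.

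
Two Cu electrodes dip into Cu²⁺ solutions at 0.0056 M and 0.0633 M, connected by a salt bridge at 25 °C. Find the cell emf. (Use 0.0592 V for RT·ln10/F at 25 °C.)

0.031 V

Both half-cells are Cu²⁺/Cu, so E°_cell = 0. The concentrated side is the cathode; the cell reaction moves Cu²⁺ from high to low concentration with n = 2.
Q = [Cu²⁺]_dilute/[Cu²⁺]_conc = 0.0056/0.0633 = 0.0885.
E = 0 − (0.0592/2) log Q = −(0.0592/2)(-1.053) = 0.0312 V.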